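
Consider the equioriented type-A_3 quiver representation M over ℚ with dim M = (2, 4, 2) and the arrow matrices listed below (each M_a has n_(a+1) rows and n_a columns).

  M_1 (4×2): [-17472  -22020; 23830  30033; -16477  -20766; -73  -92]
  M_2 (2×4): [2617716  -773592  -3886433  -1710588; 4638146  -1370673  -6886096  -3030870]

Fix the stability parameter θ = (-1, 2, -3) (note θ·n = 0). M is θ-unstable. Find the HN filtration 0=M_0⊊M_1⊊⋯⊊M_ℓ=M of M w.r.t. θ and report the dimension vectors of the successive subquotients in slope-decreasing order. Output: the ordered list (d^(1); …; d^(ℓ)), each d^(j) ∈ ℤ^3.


Barcode: M ≅ I[1,3]^2, I[2,2]^2. HN layers by μ_θ (3 steps, strictly decreasing):
  μ^(1)=2; μ^(2)=-1/2; μ^(3)=-1

((0, 2, 0); (0, 2, 2); (2, 0, 0))


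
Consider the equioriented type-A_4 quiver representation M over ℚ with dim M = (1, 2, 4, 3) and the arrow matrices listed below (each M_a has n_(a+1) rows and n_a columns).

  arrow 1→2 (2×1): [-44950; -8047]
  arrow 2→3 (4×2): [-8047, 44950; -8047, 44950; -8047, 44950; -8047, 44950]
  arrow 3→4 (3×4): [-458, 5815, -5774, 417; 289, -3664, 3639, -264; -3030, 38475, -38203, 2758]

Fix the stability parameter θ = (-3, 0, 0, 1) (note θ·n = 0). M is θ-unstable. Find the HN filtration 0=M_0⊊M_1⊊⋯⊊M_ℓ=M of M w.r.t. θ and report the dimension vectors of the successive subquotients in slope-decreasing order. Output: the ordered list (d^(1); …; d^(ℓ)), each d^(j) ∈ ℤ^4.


Via rank(M_{q-1}∘⋯∘M_p): M ≅ I[1,2], I[2,3], I[3,4]^3.
μ_θ-semistable layers: μ^(1)=1; μ^(2)=0; μ^(3)=-3

((0, 0, 0, 3); (0, 2, 4, 0); (1, 0, 0, 0))


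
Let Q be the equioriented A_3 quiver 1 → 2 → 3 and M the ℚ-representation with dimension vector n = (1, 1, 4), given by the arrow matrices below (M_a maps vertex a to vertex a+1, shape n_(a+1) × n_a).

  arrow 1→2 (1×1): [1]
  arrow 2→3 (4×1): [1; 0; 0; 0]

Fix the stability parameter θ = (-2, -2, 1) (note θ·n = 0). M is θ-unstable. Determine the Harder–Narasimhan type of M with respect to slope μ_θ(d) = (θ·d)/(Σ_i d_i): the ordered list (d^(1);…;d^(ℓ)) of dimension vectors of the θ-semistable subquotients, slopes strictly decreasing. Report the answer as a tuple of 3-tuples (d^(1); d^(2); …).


Via rank(M_{q-1}∘⋯∘M_p): M ≅ I[1,3], I[3,3]^3.
μ_θ-semistable layers: μ^(1)=1; μ^(2)=-2

((0, 0, 4); (1, 1, 0))


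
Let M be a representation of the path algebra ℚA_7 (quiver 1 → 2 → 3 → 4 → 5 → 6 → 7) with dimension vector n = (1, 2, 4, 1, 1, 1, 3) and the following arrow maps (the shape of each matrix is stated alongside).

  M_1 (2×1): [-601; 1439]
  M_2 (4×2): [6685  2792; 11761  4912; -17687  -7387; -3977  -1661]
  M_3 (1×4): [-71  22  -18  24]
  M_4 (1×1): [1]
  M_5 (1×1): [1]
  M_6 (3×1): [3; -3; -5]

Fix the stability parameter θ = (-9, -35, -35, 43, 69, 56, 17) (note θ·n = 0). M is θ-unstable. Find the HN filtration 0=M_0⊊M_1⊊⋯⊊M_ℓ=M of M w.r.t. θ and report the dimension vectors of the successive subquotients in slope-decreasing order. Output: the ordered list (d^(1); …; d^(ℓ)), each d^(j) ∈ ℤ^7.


Via rank(M_{q-1}∘⋯∘M_p): M ≅ I[1,7], I[2,3], I[3,3]^2, I[7,7]^2.
μ_θ-semistable layers: μ^(1)=142/3; μ^(2)=43; μ^(3)=17; μ^(4)=-79/3; μ^(5)=-35

((0, 0, 0, 0, 1, 1, 1); (0, 0, 0, 1, 0, 0, 0); (0, 0, 0, 0, 0, 0, 2); (1, 1, 1, 0, 0, 0, 0); (0, 1, 3, 0, 0, 0, 0))


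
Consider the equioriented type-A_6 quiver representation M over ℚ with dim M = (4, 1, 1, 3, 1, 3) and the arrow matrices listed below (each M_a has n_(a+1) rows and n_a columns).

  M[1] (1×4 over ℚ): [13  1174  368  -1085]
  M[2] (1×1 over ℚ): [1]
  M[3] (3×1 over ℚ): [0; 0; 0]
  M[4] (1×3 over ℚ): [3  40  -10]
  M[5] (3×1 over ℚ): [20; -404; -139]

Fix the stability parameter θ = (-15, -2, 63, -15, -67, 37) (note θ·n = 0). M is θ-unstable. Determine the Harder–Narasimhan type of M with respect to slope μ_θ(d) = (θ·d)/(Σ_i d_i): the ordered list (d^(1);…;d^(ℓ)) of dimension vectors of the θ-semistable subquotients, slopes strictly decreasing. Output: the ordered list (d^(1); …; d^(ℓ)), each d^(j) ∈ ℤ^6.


Via rank(M_{q-1}∘⋯∘M_p): M ≅ I[1,1]^3, I[1,3], I[4,4]^2, I[4,6], I[6,6]^2.
μ_θ-semistable layers: μ^(1)=63; μ^(2)=37; μ^(3)=-2; μ^(4)=-15; μ^(5)=-41

((0, 0, 1, 0, 0, 0); (0, 0, 0, 0, 0, 3); (0, 1, 0, 0, 0, 0); (4, 0, 0, 2, 0, 0); (0, 0, 0, 1, 1, 0))


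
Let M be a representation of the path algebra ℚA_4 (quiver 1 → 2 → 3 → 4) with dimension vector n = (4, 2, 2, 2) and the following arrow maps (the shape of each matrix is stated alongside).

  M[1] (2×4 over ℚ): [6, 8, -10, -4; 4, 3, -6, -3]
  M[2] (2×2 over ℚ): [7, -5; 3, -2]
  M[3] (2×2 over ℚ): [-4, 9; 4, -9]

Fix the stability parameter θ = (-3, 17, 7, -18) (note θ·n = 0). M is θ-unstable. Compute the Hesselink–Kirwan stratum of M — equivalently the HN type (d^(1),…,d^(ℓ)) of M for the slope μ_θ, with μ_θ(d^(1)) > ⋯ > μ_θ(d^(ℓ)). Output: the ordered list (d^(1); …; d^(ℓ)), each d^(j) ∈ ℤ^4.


Via rank(M_{q-1}∘⋯∘M_p): M ≅ I[1,1]^2, I[1,3], I[1,4], I[4,4].
μ_θ-semistable layers: μ^(1)=12; μ^(2)=2; μ^(3)=-3; μ^(4)=-18

((0, 1, 1, 0); (0, 1, 1, 1); (4, 0, 0, 0); (0, 0, 0, 1))


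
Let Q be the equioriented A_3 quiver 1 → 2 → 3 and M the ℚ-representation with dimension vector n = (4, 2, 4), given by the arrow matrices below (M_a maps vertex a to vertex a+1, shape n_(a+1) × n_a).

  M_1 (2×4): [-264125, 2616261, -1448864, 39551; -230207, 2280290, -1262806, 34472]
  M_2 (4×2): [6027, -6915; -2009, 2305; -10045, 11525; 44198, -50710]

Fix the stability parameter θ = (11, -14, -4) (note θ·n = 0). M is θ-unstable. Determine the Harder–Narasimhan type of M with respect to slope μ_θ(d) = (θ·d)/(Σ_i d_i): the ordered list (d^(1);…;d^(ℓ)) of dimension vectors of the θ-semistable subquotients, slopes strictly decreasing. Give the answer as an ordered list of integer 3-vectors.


Interval decomposition of M: I[1,1]^2, I[1,2], I[1,3], I[3,3]^3.
HN type (ℓ=4): μ^(1)=11; μ^(2)=-3/2; μ^(3)=-7/3; μ^(4)=-4

((2, 0, 0); (1, 1, 0); (1, 1, 1); (0, 0, 3))


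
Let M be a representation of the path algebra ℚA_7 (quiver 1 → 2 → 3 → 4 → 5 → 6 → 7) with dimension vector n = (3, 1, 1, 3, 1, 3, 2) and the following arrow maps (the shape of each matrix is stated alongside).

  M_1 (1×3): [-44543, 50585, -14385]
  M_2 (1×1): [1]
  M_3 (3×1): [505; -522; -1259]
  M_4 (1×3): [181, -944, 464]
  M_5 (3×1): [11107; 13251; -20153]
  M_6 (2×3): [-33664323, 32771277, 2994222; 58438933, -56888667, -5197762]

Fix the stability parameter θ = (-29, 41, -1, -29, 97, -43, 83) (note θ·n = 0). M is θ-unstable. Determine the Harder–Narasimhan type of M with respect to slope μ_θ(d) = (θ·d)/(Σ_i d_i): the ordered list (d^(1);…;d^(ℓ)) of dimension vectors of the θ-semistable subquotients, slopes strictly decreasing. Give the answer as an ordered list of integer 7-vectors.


Barcode: M ≅ I[1,1]^2, I[1,6], I[4,4]^2, I[6,6], I[6,7], I[7,7]. HN layers by μ_θ (5 steps, strictly decreasing):
  μ^(1)=83; μ^(2)=27; μ^(3)=11/3; μ^(4)=-29; μ^(5)=-43

((0, 0, 0, 0, 0, 0, 2); (0, 0, 0, 0, 1, 1, 0); (0, 1, 1, 1, 0, 0, 0); (3, 0, 0, 2, 0, 0, 0); (0, 0, 0, 0, 0, 2, 0))


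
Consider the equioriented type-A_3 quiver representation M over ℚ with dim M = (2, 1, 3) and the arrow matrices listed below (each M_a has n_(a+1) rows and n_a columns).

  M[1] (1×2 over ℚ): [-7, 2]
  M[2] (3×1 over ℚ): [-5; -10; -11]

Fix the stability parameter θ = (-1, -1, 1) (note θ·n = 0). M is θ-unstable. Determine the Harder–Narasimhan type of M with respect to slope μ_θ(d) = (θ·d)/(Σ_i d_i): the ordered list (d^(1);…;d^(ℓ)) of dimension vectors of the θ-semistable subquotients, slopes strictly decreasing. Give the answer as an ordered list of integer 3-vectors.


Barcode: M ≅ I[1,1], I[1,3], I[3,3]^2. HN layers by μ_θ (2 steps, strictly decreasing):
  μ^(1)=1; μ^(2)=-1

((0, 0, 3); (2, 1, 0))


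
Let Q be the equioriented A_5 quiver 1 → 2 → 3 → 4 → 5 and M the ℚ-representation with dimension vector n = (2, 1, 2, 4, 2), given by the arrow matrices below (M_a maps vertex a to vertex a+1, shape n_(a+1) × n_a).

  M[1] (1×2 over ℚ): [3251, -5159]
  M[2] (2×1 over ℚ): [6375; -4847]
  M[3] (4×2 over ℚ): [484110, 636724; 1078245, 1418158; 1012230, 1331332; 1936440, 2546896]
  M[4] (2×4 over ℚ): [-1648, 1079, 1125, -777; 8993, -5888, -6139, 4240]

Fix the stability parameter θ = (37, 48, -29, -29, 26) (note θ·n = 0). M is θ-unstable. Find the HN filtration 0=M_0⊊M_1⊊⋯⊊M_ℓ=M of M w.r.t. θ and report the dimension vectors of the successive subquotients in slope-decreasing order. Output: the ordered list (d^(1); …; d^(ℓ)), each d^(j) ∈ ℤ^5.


Interval decomposition of M: I[1,1], I[1,5], I[3,3], I[4,4]^2, I[4,5].
HN type (ℓ=4): μ^(1)=37; μ^(2)=26; μ^(3)=27/4; μ^(4)=-29

((1, 0, 0, 0, 0); (0, 0, 0, 0, 2); (1, 1, 1, 1, 0); (0, 0, 1, 3, 0))


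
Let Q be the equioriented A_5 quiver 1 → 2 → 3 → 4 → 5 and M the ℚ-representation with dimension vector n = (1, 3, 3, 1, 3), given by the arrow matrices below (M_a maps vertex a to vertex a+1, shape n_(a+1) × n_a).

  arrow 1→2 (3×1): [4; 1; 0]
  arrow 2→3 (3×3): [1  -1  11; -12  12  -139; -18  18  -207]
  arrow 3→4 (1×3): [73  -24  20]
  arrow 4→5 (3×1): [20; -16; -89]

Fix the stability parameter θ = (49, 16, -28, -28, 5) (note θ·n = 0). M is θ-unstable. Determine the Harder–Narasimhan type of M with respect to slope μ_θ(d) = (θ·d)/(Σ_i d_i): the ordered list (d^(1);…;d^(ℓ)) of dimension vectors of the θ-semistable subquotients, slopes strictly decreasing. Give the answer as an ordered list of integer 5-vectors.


Via rank(M_{q-1}∘⋯∘M_p): M ≅ I[1,5], I[2,2], I[2,3], I[3,3], I[5,5]^2.
μ_θ-semistable layers: μ^(1)=16; μ^(2)=5; μ^(3)=9/4; μ^(4)=-6; μ^(5)=-28

((0, 1, 0, 0, 0); (0, 0, 0, 0, 3); (1, 1, 1, 1, 0); (0, 1, 1, 0, 0); (0, 0, 1, 0, 0))


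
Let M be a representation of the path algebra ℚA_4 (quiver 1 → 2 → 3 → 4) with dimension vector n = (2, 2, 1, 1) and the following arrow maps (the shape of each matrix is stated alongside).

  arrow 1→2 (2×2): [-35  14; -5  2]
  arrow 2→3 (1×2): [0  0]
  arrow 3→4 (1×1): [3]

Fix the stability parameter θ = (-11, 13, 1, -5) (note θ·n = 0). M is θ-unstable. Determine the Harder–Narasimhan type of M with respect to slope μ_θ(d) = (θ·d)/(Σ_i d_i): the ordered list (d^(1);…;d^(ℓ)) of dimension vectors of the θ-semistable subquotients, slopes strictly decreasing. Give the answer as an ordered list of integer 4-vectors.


Interval decomposition of M: I[1,1], I[1,2], I[2,2], I[3,4].
HN type (ℓ=3): μ^(1)=13; μ^(2)=-2; μ^(3)=-11

((0, 2, 0, 0); (0, 0, 1, 1); (2, 0, 0, 0))


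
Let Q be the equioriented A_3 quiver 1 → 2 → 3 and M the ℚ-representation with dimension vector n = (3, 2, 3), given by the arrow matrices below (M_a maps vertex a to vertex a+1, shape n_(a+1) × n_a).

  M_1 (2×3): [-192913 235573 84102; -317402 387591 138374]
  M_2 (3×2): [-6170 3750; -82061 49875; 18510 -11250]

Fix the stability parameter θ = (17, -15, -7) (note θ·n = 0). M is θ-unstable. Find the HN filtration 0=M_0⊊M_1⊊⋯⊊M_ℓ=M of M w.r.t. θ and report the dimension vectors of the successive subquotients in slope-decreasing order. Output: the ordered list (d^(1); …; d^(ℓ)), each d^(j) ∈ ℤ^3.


Barcode: M ≅ I[1,1], I[1,2], I[1,3], I[3,3]^2. HN layers by μ_θ (4 steps, strictly decreasing):
  μ^(1)=17; μ^(2)=1; μ^(3)=-5/3; μ^(4)=-7

((1, 0, 0); (1, 1, 0); (1, 1, 1); (0, 0, 2))


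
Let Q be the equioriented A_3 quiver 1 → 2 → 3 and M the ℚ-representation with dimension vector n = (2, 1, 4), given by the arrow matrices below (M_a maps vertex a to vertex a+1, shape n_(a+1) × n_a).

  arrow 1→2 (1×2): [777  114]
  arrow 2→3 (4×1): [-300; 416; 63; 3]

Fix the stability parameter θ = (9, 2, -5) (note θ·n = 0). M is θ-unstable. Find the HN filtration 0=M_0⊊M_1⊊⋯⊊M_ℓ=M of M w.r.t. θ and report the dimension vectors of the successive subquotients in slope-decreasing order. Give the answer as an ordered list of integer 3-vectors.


Via rank(M_{q-1}∘⋯∘M_p): M ≅ I[1,1], I[1,3], I[3,3]^3.
μ_θ-semistable layers: μ^(1)=9; μ^(2)=2; μ^(3)=-5

((1, 0, 0); (1, 1, 1); (0, 0, 3))


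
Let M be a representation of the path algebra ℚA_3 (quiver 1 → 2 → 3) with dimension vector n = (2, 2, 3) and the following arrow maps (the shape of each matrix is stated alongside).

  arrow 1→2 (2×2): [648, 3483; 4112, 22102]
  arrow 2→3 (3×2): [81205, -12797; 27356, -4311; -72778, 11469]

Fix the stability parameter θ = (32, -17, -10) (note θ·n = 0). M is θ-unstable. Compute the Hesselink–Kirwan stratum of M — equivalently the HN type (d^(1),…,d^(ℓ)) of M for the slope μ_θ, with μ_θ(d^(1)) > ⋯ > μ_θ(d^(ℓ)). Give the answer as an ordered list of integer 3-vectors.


Via rank(M_{q-1}∘⋯∘M_p): M ≅ I[1,1], I[1,3], I[2,3], I[3,3].
μ_θ-semistable layers: μ^(1)=32; μ^(2)=5/3; μ^(3)=-10; μ^(4)=-17

((1, 0, 0); (1, 1, 1); (0, 0, 2); (0, 1, 0))


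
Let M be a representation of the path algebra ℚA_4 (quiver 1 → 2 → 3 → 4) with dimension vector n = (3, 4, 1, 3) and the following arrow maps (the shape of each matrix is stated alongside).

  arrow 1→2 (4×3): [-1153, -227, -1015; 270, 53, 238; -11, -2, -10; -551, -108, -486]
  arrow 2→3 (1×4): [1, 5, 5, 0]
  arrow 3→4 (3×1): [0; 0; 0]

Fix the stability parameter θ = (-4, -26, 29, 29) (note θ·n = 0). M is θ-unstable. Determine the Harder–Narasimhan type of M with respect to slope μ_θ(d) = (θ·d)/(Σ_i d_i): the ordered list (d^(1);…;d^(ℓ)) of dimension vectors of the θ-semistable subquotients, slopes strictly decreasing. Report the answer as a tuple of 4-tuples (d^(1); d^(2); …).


Via rank(M_{q-1}∘⋯∘M_p): M ≅ I[1,2]^2, I[1,3], I[2,2], I[4,4]^3.
μ_θ-semistable layers: μ^(1)=29; μ^(2)=-15; μ^(3)=-26

((0, 0, 1, 3); (3, 3, 0, 0); (0, 1, 0, 0))


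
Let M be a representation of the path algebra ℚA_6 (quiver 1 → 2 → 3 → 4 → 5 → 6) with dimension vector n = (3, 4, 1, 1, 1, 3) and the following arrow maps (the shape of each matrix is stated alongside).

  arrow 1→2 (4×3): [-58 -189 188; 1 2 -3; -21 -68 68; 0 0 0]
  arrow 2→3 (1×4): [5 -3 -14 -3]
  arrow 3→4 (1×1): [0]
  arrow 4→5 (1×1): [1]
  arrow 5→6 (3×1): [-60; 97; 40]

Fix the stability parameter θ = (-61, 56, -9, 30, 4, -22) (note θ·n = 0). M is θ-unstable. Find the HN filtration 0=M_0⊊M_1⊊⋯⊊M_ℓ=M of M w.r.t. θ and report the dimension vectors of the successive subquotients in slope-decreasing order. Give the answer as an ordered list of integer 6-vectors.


Barcode: M ≅ I[1,2]^2, I[1,3], I[2,2], I[4,6], I[6,6]^2. HN layers by μ_θ (5 steps, strictly decreasing):
  μ^(1)=56; μ^(2)=47/2; μ^(3)=4; μ^(4)=-22; μ^(5)=-61

((0, 3, 0, 0, 0, 0); (0, 1, 1, 0, 0, 0); (0, 0, 0, 1, 1, 1); (0, 0, 0, 0, 0, 2); (3, 0, 0, 0, 0, 0))


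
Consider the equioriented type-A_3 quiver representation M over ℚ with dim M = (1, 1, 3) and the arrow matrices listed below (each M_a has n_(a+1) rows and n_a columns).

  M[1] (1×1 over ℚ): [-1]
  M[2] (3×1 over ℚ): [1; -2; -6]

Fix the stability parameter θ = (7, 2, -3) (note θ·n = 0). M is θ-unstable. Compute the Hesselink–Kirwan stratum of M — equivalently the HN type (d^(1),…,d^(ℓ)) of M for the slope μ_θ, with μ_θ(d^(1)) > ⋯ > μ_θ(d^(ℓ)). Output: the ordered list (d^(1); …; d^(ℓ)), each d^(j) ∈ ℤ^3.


Barcode: M ≅ I[1,3], I[3,3]^2. HN layers by μ_θ (2 steps, strictly decreasing):
  μ^(1)=2; μ^(2)=-3

((1, 1, 1); (0, 0, 2))


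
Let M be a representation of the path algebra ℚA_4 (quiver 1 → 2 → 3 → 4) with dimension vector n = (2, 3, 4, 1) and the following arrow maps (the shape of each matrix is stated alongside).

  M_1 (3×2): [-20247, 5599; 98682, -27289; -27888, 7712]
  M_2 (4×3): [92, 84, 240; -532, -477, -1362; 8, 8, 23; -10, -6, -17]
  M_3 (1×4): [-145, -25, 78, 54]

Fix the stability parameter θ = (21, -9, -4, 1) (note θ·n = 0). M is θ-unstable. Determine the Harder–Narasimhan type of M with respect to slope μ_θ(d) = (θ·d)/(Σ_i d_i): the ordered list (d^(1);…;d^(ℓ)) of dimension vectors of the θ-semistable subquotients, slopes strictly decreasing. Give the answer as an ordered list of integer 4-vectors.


Interval decomposition of M: I[1,3], I[1,4], I[2,3], I[3,3].
HN type (ℓ=4): μ^(1)=8/3; μ^(2)=9/4; μ^(3)=-4; μ^(4)=-9

((1, 1, 1, 0); (1, 1, 1, 1); (0, 0, 2, 0); (0, 1, 0, 0))


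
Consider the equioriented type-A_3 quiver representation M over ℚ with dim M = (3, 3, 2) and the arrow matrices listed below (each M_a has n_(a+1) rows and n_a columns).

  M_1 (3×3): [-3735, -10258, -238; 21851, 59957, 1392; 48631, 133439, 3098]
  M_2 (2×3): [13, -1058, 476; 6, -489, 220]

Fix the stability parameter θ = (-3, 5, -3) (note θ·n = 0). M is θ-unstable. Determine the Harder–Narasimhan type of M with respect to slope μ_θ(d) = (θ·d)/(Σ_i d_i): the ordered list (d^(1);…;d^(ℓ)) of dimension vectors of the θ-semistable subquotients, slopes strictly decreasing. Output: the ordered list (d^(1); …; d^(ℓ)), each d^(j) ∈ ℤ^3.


Interval decomposition of M: I[1,2], I[1,3]^2.
HN type (ℓ=3): μ^(1)=5; μ^(2)=1; μ^(3)=-3

((0, 1, 0); (0, 2, 2); (3, 0, 0))


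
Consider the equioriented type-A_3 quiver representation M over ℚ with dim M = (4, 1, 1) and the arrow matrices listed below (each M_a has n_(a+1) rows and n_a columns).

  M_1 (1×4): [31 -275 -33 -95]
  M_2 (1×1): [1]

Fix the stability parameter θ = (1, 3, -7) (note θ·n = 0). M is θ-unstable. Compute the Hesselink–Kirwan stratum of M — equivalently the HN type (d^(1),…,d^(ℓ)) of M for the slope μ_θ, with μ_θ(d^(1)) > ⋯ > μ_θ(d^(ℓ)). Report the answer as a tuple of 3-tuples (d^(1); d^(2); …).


Interval decomposition of M: I[1,1]^3, I[1,3].
HN type (ℓ=2): μ^(1)=1; μ^(2)=-1

((3, 0, 0); (1, 1, 1))


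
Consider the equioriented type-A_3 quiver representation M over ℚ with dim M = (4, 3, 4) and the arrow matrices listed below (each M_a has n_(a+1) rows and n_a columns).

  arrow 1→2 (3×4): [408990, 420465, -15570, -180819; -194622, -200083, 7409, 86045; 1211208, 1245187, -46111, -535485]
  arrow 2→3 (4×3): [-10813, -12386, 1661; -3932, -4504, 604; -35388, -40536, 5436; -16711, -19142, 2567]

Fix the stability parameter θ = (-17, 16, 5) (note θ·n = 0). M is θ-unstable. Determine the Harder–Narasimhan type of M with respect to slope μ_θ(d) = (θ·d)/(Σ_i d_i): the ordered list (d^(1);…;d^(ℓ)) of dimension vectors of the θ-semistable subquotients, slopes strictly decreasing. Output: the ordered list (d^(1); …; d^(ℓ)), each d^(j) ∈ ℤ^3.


Interval decomposition of M: I[1,1], I[1,2]^2, I[1,3], I[3,3]^3.
HN type (ℓ=4): μ^(1)=16; μ^(2)=21/2; μ^(3)=5; μ^(4)=-17

((0, 2, 0); (0, 1, 1); (0, 0, 3); (4, 0, 0))


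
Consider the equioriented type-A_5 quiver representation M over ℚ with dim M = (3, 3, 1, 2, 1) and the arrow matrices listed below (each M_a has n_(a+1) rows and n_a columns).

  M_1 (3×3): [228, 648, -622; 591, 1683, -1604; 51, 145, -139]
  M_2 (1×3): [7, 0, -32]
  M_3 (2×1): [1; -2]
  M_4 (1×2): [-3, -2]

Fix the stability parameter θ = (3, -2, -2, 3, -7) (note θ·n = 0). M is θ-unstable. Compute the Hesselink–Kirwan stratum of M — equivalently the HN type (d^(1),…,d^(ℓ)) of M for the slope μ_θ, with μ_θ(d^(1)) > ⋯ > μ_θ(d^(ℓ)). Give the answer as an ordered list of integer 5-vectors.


Barcode: M ≅ I[1,1], I[1,2], I[1,5], I[2,2], I[4,4]. HN layers by μ_θ (4 steps, strictly decreasing):
  μ^(1)=3; μ^(2)=1/2; μ^(3)=-1; μ^(4)=-2

((1, 0, 0, 1, 0); (1, 1, 0, 0, 0); (1, 1, 1, 1, 1); (0, 1, 0, 0, 0))


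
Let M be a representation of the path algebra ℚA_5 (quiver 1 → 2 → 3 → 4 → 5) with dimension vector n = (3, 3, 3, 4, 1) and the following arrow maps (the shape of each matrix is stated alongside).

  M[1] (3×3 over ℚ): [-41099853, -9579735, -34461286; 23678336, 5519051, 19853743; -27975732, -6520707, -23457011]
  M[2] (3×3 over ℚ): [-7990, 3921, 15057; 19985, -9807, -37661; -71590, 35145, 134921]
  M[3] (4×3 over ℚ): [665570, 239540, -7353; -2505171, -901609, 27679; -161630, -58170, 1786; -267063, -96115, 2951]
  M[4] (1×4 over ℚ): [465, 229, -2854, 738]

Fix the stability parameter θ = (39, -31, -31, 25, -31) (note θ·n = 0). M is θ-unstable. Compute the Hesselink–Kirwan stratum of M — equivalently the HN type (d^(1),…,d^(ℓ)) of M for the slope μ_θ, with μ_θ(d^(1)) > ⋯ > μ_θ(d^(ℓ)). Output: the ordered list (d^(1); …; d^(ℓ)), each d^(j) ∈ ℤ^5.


Interval decomposition of M: I[1,1], I[1,2], I[1,5], I[2,4], I[3,4], I[4,4].
HN type (ℓ=6): μ^(1)=39; μ^(2)=25; μ^(3)=4; μ^(4)=-3; μ^(5)=-23/3; μ^(6)=-31

((1, 0, 0, 0, 0); (0, 0, 0, 3, 0); (1, 1, 0, 0, 0); (0, 0, 0, 1, 1); (1, 1, 1, 0, 0); (0, 1, 2, 0, 0))


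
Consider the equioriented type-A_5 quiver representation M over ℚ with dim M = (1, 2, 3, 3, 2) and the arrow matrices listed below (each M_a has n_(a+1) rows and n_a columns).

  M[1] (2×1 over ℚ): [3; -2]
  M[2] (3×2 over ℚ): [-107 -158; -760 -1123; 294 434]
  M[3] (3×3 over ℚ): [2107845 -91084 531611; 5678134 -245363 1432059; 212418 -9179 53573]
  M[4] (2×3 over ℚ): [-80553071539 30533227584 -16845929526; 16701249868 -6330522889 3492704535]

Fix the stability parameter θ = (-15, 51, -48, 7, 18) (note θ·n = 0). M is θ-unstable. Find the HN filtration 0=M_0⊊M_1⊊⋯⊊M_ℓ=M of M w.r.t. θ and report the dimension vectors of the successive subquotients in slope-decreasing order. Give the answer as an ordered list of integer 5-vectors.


Via rank(M_{q-1}∘⋯∘M_p): M ≅ I[1,5], I[2,5], I[3,4].
μ_θ-semistable layers: μ^(1)=18; μ^(2)=7; μ^(3)=3/2; μ^(4)=-15; μ^(5)=-48

((0, 0, 0, 0, 2); (0, 0, 0, 3, 0); (0, 2, 2, 0, 0); (1, 0, 0, 0, 0); (0, 0, 1, 0, 0))


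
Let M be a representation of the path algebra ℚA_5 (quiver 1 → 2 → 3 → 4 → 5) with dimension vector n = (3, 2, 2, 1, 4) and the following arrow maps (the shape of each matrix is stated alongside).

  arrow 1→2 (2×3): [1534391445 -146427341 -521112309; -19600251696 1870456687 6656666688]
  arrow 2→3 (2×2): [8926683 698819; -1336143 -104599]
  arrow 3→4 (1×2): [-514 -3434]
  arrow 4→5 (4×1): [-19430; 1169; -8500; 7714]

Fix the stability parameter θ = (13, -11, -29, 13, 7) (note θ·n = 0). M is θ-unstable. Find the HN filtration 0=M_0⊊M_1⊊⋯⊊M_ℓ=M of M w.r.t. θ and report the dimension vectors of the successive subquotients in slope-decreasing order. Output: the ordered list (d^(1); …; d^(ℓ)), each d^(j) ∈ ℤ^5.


Via rank(M_{q-1}∘⋯∘M_p): M ≅ I[1,1], I[1,2], I[1,3], I[3,5], I[5,5]^3.
μ_θ-semistable layers: μ^(1)=13; μ^(2)=10; μ^(3)=7; μ^(4)=1; μ^(5)=-9; μ^(6)=-29

((1, 0, 0, 0, 0); (0, 0, 0, 1, 1); (0, 0, 0, 0, 3); (1, 1, 0, 0, 0); (1, 1, 1, 0, 0); (0, 0, 1, 0, 0))


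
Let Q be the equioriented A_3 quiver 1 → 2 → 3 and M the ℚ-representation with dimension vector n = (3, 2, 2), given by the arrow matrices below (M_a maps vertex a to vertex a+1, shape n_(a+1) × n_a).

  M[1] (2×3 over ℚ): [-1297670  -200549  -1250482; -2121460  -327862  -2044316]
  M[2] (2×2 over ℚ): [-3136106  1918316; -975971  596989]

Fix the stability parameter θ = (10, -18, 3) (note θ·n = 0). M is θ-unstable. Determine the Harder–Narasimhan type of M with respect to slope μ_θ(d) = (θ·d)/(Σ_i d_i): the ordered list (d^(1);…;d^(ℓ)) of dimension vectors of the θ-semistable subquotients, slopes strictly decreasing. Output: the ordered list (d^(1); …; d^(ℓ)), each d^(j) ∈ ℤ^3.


Barcode: M ≅ I[1,1]^2, I[1,3], I[2,3]. HN layers by μ_θ (4 steps, strictly decreasing):
  μ^(1)=10; μ^(2)=3; μ^(3)=-4; μ^(4)=-18

((2, 0, 0); (0, 0, 2); (1, 1, 0); (0, 1, 0))


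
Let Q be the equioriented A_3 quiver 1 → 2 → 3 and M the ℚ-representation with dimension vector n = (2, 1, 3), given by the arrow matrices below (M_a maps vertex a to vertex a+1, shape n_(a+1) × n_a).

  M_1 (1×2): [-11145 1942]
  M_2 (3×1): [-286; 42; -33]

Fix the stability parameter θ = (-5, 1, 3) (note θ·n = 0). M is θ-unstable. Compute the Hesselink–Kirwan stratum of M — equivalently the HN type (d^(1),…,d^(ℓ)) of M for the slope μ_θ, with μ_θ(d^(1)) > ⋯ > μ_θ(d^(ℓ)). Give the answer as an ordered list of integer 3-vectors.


Interval decomposition of M: I[1,1], I[1,3], I[3,3]^2.
HN type (ℓ=3): μ^(1)=3; μ^(2)=1; μ^(3)=-5

((0, 0, 3); (0, 1, 0); (2, 0, 0))


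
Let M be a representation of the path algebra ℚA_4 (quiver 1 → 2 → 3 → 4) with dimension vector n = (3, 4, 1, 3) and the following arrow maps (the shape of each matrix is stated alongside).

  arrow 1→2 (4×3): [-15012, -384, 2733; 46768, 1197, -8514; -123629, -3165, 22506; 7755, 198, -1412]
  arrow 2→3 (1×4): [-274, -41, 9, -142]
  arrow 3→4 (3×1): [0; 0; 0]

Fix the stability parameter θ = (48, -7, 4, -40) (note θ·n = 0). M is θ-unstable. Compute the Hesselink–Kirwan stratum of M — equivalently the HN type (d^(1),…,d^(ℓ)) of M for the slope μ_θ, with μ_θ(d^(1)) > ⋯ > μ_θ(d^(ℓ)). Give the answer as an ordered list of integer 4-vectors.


Barcode: M ≅ I[1,2]^2, I[1,3], I[2,2], I[4,4]^3. HN layers by μ_θ (4 steps, strictly decreasing):
  μ^(1)=41/2; μ^(2)=15; μ^(3)=-7; μ^(4)=-40

((2, 2, 0, 0); (1, 1, 1, 0); (0, 1, 0, 0); (0, 0, 0, 3))


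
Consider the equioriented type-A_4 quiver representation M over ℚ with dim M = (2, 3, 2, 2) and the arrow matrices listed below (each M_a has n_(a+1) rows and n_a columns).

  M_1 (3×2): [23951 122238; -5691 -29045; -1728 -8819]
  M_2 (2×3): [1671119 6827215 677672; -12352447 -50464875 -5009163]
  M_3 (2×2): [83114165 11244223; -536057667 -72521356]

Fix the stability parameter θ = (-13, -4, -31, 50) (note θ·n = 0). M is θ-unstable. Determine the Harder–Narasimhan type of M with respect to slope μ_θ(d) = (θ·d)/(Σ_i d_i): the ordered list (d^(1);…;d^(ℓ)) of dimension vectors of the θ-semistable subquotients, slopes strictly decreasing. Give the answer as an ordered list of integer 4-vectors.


Interval decomposition of M: I[1,2], I[1,4], I[2,4].
HN type (ℓ=5): μ^(1)=50; μ^(2)=-4; μ^(3)=-13; μ^(4)=-16; μ^(5)=-35/2

((0, 0, 0, 2); (0, 1, 0, 0); (1, 0, 0, 0); (1, 1, 1, 0); (0, 1, 1, 0))


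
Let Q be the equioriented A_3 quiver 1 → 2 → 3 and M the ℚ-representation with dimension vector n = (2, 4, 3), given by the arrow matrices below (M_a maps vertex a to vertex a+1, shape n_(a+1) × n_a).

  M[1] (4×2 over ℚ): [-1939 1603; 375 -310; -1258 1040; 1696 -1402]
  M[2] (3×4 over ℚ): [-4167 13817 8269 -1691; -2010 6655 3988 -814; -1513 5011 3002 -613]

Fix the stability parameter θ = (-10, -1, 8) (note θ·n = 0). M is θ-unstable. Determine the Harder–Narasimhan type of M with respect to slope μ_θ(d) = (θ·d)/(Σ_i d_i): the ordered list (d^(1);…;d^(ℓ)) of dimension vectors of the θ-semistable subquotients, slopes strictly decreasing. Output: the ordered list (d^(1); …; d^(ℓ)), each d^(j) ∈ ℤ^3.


Interval decomposition of M: I[1,3]^2, I[2,2], I[2,3].
HN type (ℓ=3): μ^(1)=8; μ^(2)=-1; μ^(3)=-10

((0, 0, 3); (0, 4, 0); (2, 0, 0))


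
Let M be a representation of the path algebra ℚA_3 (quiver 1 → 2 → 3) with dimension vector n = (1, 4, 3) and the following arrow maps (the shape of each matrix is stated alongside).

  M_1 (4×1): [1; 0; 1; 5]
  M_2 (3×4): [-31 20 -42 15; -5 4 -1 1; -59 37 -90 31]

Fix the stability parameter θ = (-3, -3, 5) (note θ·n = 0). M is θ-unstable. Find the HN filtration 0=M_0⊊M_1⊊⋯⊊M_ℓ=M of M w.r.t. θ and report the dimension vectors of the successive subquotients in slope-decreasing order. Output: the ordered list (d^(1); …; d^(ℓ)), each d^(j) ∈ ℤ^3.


Interval decomposition of M: I[1,3], I[2,2], I[2,3]^2.
HN type (ℓ=2): μ^(1)=5; μ^(2)=-3

((0, 0, 3); (1, 4, 0))


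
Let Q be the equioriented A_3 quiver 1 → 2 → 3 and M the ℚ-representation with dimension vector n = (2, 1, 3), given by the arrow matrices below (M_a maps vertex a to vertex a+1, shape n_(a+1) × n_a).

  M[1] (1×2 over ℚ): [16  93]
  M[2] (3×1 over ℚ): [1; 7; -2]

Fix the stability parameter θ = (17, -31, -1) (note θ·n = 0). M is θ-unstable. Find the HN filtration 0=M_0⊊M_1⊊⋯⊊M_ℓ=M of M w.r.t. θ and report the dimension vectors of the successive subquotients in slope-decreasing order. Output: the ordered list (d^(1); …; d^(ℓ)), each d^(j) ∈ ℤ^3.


Barcode: M ≅ I[1,1], I[1,3], I[3,3]^2. HN layers by μ_θ (3 steps, strictly decreasing):
  μ^(1)=17; μ^(2)=-1; μ^(3)=-7

((1, 0, 0); (0, 0, 3); (1, 1, 0))


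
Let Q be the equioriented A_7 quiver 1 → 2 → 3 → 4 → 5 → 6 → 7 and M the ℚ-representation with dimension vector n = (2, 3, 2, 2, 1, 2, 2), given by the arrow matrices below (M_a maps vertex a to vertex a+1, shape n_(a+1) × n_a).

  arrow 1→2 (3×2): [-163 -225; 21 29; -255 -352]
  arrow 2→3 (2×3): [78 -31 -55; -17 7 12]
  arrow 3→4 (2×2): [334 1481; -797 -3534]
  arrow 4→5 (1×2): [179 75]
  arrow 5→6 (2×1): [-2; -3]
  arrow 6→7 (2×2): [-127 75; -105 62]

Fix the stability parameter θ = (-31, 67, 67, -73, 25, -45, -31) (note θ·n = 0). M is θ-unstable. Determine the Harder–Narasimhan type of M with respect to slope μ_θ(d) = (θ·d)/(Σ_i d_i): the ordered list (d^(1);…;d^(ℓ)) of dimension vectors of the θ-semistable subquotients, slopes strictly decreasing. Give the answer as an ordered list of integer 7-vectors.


Barcode: M ≅ I[1,4], I[1,7], I[2,2], I[6,7]. HN layers by μ_θ (5 steps, strictly decreasing):
  μ^(1)=67; μ^(2)=61/3; μ^(3)=5/3; μ^(4)=-31; μ^(5)=-45

((0, 1, 0, 0, 0, 0, 0); (0, 1, 1, 1, 0, 0, 0); (0, 1, 1, 1, 1, 1, 1); (2, 0, 0, 0, 0, 0, 1); (0, 0, 0, 0, 0, 1, 0))


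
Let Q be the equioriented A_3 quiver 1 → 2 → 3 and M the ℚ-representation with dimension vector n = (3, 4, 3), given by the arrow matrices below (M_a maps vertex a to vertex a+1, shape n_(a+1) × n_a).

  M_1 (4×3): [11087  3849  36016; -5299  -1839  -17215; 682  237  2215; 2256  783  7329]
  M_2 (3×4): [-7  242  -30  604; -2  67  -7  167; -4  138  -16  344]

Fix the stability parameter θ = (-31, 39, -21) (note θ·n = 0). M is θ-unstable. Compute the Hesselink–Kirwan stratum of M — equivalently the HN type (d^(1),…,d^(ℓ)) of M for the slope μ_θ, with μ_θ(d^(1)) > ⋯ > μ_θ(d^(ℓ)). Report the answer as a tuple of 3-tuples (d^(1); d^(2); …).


Via rank(M_{q-1}∘⋯∘M_p): M ≅ I[1,2], I[1,3]^2, I[2,3].
μ_θ-semistable layers: μ^(1)=39; μ^(2)=9; μ^(3)=-31

((0, 1, 0); (0, 3, 3); (3, 0, 0))


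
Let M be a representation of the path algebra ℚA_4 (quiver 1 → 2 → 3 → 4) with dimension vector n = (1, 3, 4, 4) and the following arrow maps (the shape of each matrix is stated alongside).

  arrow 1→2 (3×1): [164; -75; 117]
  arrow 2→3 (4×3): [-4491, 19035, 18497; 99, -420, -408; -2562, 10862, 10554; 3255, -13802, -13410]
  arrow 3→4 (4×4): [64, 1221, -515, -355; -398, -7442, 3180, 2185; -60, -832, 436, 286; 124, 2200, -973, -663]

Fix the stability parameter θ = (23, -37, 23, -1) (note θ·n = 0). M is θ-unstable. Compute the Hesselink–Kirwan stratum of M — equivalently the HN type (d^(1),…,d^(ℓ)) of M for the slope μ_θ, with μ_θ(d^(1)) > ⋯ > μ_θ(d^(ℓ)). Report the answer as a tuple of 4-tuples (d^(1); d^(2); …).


Barcode: M ≅ I[1,2], I[2,3], I[2,4], I[3,4]^2, I[4,4]. HN layers by μ_θ (5 steps, strictly decreasing):
  μ^(1)=23; μ^(2)=11; μ^(3)=-1; μ^(4)=-7; μ^(5)=-37

((0, 0, 1, 0); (0, 0, 3, 3); (0, 0, 0, 1); (1, 1, 0, 0); (0, 2, 0, 0))


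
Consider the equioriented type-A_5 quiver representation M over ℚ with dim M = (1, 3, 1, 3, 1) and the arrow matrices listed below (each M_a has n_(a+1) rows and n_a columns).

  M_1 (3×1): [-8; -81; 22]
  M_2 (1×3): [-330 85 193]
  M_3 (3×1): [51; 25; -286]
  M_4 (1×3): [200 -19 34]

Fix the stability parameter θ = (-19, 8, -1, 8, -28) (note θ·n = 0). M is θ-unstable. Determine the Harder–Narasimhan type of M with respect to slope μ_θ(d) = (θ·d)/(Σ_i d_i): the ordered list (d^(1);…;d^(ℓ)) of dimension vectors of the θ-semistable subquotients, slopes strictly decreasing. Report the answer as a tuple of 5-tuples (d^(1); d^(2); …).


Interval decomposition of M: I[1,5], I[2,2]^2, I[4,4]^2.
HN type (ℓ=3): μ^(1)=8; μ^(2)=-13/4; μ^(3)=-19

((0, 2, 0, 2, 0); (0, 1, 1, 1, 1); (1, 0, 0, 0, 0))


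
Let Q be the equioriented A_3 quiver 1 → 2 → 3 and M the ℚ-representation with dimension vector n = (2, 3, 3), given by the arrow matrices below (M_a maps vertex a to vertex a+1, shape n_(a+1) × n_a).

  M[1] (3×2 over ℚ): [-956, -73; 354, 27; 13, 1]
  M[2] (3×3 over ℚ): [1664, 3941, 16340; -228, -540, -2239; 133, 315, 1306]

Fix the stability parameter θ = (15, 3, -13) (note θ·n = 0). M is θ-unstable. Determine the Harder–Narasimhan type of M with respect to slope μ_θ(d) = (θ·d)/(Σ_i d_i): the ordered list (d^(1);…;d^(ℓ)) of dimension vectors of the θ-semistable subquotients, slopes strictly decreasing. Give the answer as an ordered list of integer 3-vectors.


Interval decomposition of M: I[1,3]^2, I[2,3].
HN type (ℓ=2): μ^(1)=5/3; μ^(2)=-5

((2, 2, 2); (0, 1, 1))


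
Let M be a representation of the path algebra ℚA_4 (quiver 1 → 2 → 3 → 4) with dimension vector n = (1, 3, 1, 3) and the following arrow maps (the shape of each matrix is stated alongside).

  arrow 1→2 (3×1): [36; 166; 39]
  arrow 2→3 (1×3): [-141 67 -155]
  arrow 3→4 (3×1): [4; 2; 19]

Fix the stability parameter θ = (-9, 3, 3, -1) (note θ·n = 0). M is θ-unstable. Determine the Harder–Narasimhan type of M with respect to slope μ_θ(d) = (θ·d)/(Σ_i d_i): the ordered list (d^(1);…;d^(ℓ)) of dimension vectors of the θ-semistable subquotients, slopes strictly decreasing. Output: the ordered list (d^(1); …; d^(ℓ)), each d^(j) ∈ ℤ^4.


Interval decomposition of M: I[1,4], I[2,2]^2, I[4,4]^2.
HN type (ℓ=4): μ^(1)=3; μ^(2)=5/3; μ^(3)=-1; μ^(4)=-9

((0, 2, 0, 0); (0, 1, 1, 1); (0, 0, 0, 2); (1, 0, 0, 0))


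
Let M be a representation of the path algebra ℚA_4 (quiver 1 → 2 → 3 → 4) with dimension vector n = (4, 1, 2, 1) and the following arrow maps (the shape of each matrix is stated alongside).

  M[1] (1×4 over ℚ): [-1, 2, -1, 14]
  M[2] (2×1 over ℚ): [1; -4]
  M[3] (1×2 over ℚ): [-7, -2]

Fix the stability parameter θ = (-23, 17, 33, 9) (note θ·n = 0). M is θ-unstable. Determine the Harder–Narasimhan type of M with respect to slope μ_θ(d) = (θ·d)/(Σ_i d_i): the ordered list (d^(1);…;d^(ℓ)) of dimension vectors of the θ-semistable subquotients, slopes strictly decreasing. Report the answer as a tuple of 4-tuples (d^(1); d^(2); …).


Barcode: M ≅ I[1,1]^3, I[1,4], I[3,3]. HN layers by μ_θ (4 steps, strictly decreasing):
  μ^(1)=33; μ^(2)=21; μ^(3)=17; μ^(4)=-23

((0, 0, 1, 0); (0, 0, 1, 1); (0, 1, 0, 0); (4, 0, 0, 0))


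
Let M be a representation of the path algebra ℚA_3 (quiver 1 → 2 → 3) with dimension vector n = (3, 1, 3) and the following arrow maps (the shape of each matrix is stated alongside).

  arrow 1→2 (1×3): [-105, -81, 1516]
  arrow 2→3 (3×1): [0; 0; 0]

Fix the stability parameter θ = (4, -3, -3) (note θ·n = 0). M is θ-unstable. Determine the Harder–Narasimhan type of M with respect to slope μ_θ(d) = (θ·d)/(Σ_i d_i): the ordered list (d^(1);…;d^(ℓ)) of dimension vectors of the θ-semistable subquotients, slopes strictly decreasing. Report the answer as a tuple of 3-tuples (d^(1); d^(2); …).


Via rank(M_{q-1}∘⋯∘M_p): M ≅ I[1,1]^2, I[1,2], I[3,3]^3.
μ_θ-semistable layers: μ^(1)=4; μ^(2)=1/2; μ^(3)=-3

((2, 0, 0); (1, 1, 0); (0, 0, 3))


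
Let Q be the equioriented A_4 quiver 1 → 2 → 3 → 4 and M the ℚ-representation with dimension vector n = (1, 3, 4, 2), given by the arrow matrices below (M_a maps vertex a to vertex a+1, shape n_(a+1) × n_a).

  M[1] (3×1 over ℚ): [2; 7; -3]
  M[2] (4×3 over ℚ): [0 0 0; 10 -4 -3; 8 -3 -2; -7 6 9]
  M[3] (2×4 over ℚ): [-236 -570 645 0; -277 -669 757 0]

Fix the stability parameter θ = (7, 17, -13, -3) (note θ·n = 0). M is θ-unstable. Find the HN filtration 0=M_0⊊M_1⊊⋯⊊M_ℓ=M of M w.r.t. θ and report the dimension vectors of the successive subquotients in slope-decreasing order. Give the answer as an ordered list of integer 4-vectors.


Barcode: M ≅ I[1,4], I[2,3], I[2,4], I[3,3]. HN layers by μ_θ (3 steps, strictly decreasing):
  μ^(1)=2; μ^(2)=1/3; μ^(3)=-13

((1, 2, 2, 1); (0, 1, 1, 1); (0, 0, 1, 0))


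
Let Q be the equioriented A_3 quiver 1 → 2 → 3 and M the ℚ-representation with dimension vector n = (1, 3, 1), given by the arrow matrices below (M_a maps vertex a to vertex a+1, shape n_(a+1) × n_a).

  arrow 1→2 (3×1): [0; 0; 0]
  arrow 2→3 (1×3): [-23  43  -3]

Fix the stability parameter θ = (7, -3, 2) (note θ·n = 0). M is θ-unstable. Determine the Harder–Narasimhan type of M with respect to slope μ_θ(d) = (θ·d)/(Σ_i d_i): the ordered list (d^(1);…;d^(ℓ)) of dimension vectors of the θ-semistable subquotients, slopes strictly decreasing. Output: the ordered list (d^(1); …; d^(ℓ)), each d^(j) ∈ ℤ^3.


Interval decomposition of M: I[1,1], I[2,2]^2, I[2,3].
HN type (ℓ=3): μ^(1)=7; μ^(2)=2; μ^(3)=-3

((1, 0, 0); (0, 0, 1); (0, 3, 0))


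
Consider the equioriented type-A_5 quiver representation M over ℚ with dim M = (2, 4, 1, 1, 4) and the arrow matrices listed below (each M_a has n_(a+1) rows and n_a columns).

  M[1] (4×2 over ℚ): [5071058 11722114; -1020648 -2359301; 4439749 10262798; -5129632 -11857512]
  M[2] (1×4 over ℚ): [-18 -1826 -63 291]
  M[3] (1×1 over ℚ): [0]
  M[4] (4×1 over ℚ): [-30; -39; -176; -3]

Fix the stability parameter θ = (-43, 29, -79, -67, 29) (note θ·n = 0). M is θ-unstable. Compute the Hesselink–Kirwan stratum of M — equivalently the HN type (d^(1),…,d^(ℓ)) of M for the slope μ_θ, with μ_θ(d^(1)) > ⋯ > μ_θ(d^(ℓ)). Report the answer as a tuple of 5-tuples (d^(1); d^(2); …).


Via rank(M_{q-1}∘⋯∘M_p): M ≅ I[1,2], I[1,3], I[2,2]^2, I[4,5], I[5,5]^3.
μ_θ-semistable layers: μ^(1)=29; μ^(2)=-25; μ^(3)=-43; μ^(4)=-67

((0, 3, 0, 0, 4); (0, 1, 1, 0, 0); (2, 0, 0, 0, 0); (0, 0, 0, 1, 0))


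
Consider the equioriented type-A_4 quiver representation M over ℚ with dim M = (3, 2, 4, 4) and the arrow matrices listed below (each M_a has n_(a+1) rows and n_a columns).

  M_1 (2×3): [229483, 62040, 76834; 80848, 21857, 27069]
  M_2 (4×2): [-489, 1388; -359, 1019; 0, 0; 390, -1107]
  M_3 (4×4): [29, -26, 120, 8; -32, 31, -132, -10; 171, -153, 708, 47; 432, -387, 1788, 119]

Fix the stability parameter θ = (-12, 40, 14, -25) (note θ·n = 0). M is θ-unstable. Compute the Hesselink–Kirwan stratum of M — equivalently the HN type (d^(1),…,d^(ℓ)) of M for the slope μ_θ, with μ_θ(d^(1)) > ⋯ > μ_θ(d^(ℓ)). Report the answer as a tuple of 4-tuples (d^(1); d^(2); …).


Interval decomposition of M: I[1,1], I[1,4]^2, I[3,3], I[3,4], I[4,4].
HN type (ℓ=5): μ^(1)=14; μ^(2)=29/3; μ^(3)=-11/2; μ^(4)=-12; μ^(5)=-25

((0, 0, 1, 0); (0, 2, 2, 2); (0, 0, 1, 1); (3, 0, 0, 0); (0, 0, 0, 1))


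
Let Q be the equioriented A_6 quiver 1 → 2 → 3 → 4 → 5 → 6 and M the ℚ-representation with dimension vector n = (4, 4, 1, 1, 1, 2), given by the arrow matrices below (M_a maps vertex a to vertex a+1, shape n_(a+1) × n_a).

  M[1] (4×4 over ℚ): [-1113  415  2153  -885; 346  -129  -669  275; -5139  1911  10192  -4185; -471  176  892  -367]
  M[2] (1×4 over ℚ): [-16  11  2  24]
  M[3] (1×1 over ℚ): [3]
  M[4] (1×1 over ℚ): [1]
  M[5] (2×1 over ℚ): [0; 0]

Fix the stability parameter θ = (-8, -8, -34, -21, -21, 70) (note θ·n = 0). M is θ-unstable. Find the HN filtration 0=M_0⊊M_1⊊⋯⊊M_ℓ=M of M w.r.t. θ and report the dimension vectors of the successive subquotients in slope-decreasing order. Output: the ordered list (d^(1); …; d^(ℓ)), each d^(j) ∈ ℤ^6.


Interval decomposition of M: I[1,2]^3, I[1,5], I[6,6]^2.
HN type (ℓ=3): μ^(1)=70; μ^(2)=-8; μ^(3)=-92/5

((0, 0, 0, 0, 0, 2); (3, 3, 0, 0, 0, 0); (1, 1, 1, 1, 1, 0))
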